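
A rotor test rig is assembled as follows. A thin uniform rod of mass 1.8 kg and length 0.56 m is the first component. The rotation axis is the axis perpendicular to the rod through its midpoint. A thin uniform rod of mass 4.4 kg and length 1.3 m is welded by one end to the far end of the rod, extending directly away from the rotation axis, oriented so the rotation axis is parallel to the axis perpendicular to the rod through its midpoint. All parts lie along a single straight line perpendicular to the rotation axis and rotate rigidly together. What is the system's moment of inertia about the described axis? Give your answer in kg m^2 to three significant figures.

Thin rod: I_cm = (1/12)ML² = (1/12)(1.8)(0.56)² = 0.04704 kg m^2; axis through the centre, so I = 0.04704 kg m^2.
Thin rod: I_cm = (1/12)ML² = (1/12)(4.4)(1.3)² = 0.61967 kg m^2; centre at d = 0.28 + 0.65 = 0.93 m, so the parallel axis theorem gives I = 0.61967 + (4.4)(0.93)² = 4.4252 kg m^2.
Total I = 0.04704 + 4.4252 = 4.4723 kg m^2.

4.47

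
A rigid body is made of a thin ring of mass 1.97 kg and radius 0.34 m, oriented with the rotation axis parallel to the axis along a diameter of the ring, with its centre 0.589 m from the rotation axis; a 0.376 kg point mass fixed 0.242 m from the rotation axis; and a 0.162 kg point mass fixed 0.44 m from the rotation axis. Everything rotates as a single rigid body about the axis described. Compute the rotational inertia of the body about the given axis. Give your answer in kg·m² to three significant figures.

0.851

Thin ring: I_cm = (1/2)MR² = (1/2)(1.97)(0.34)² = 0.11387 kg·m²; centre at d = 0.589 m, so I = I_cm + Md² gives I = 0.11387 + (1.97)(0.589)² = 0.7973 kg·m².
Point mass: I_cm = 0; centre at d = 0.242 m, so I = I_cm + Md² gives I = 0 + (0.376)(0.242)² = 0.02202 kg·m².
Point mass: I_cm = 0; centre at d = 0.44 m, so I = I_cm + Md² gives I = 0 + (0.162)(0.44)² = 0.031363 kg·m².
Total I = 0.7973 + 0.02202 + 0.031363 = 0.85068 kg·m².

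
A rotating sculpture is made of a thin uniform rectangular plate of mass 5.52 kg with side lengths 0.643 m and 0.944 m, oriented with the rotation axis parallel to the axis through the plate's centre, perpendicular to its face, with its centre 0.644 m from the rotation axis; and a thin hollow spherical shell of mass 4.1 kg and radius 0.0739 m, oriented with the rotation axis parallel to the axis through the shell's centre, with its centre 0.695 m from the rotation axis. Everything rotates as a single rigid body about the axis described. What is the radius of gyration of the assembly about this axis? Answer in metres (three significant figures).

0.713

Rectangular plate: I_cm = (1/12)M(a²+b²) = (1/12)(5.52)[(0.643)² + (0.944)²] = 0.60011 kg m²; centre at d = 0.644 m, so the parallel axis theorem gives I = 0.60011 + (5.52)(0.644)² = 2.8895 kg m².
Spherical shell: I_cm = (2/3)MR² = (2/3)(4.1)(0.0739)² = 0.014927 kg m²; centre at d = 0.695 m, so the parallel axis theorem gives I = 0.014927 + (4.1)(0.695)² = 1.9953 kg m².
Total I = 4.8848 kg m²; total mass M = 9.62 kg.
k = √(I/M) = √(4.8848/9.62) = 0.71258 m.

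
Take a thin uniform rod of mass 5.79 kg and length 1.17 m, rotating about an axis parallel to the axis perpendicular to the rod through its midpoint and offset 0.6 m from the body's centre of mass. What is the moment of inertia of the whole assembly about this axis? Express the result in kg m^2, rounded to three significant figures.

I_cm = (1/12)ML² = (1/12)(5.79)(1.17)² = 0.66049 kg m^2; centre at d = 0.6 m, so the parallel axis theorem gives I = 0.66049 + (5.79)(0.6)² = 2.7449 kg m^2.

2.74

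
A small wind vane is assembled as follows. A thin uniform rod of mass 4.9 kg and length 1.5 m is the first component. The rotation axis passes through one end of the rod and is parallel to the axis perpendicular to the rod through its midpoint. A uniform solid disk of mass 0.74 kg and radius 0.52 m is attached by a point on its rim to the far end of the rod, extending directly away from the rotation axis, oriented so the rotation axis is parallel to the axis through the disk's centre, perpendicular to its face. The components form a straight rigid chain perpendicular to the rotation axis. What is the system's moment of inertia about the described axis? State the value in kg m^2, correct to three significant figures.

6.79

Thin rod: I_cm = (1/12)ML² = (1/12)(4.9)(1.5)² = 0.91875 kg m^2; centre at d = 0.75 m, so the parallel axis theorem gives I = 0.91875 + (4.9)(0.75)² = 3.675 kg m^2.
Solid disk: I_cm = (1/2)MR² = (1/2)(0.74)(0.52)² = 0.10005 kg m^2; centre at d = 0.75 + 0.75 + 0.52 = 2.02 m, so the parallel axis theorem gives I = 0.10005 + (0.74)(2.02)² = 3.1195 kg m^2.
Total I = 3.675 + 3.1195 = 6.7945 kg m^2.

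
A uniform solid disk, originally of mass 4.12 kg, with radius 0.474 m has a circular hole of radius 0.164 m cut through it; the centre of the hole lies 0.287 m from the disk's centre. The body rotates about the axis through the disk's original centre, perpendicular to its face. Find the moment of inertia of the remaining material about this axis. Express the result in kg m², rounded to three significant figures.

0.416

Unpierced body about its centre: I₀ = (1/2)MR² = (1/2)(4.12)(0.474)² = 0.46283 kg m².
The removed disk has mass m = M·(r/R)² = (4.12)(0.164/0.474)² = 0.49321 kg (same uniform areal density).
Its moment of inertia about the rotation axis (parallel-axis theorem): I_hole = (1/2)mr² + md² = (1/2)(0.49321)(0.164)² + (0.49321)(0.287)² = 0.047258 kg m².
Treating the hole as negative mass, I = I₀ − I_hole = 0.46283 − 0.047258 = 0.41558 kg m².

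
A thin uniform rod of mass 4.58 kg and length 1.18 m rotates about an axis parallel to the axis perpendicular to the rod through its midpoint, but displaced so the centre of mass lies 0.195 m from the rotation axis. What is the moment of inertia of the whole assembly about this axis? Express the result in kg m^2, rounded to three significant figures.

0.706

I_cm = (1/12)ML² = (1/12)(4.58)(1.18)² = 0.53143 kg m^2; centre at d = 0.195 m, so I = I_cm + Md² gives I = 0.53143 + (4.58)(0.195)² = 0.70559 kg m^2.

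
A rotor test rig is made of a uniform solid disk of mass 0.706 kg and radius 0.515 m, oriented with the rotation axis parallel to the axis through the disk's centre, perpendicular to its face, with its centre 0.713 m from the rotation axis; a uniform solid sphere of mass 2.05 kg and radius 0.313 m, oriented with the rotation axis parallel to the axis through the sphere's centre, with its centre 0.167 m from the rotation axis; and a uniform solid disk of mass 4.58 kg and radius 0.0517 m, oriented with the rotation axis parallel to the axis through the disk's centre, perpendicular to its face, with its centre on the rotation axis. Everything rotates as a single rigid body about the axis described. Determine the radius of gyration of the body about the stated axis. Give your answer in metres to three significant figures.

0.285

Solid disk: I_cm = (1/2)MR² = (1/2)(0.706)(0.515)² = 0.093624 kg m^2; centre at d = 0.713 m, so I = I_cm + Md² gives I = 0.093624 + (0.706)(0.713)² = 0.45253 kg m^2.
Solid sphere: I_cm = (2/5)MR² = (2/5)(2.05)(0.313)² = 0.080335 kg m^2; centre at d = 0.167 m, so I = I_cm + Md² gives I = 0.080335 + (2.05)(0.167)² = 0.13751 kg m^2.
Solid disk: I_cm = (1/2)MR² = (1/2)(4.58)(0.0517)² = 0.0061209 kg m^2; axis through the centre, so I = 0.0061209 kg m^2.
Total I = 0.59616 kg m^2; total mass M = 7.336 kg.
k = √(I/M) = √(0.59616/7.336) = 0.28507 m.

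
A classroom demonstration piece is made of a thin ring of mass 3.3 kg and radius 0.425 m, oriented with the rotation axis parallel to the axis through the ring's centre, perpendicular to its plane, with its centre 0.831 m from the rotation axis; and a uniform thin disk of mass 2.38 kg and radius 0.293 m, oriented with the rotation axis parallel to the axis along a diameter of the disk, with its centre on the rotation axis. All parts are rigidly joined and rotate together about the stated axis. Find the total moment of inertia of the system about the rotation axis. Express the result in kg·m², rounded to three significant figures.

2.93

Thin ring: I_cm = MR² = (3.3)(0.425)² = 0.59606 kg·m²; centre at d = 0.831 m, so the parallel axis theorem gives I = 0.59606 + (3.3)(0.831)² = 2.8749 kg·m².
Thin disk: I_cm = (1/4)MR² = (1/4)(2.38)(0.293)² = 0.05108 kg·m²; axis through the centre, so I = 0.05108 kg·m².
Total I = 2.8749 + 0.05108 = 2.926 kg·m².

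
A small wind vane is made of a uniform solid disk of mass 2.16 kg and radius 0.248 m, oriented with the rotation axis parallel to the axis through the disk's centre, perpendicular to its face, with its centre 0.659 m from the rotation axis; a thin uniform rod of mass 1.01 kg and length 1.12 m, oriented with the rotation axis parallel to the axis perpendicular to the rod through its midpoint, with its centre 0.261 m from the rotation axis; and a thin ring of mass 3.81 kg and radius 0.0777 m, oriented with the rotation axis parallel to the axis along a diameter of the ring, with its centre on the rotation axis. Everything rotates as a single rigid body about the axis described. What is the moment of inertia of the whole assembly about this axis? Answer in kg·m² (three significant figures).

1.19

Solid disk: I_cm = (1/2)MR² = (1/2)(2.16)(0.248)² = 0.066424 kg·m²; centre at d = 0.659 m, so the parallel axis theorem gives I = 0.066424 + (2.16)(0.659)² = 1.0045 kg·m².
Thin rod: I_cm = (1/12)ML² = (1/12)(1.01)(1.12)² = 0.10558 kg·m²; centre at d = 0.261 m, so the parallel axis theorem gives I = 0.10558 + (1.01)(0.261)² = 0.17438 kg·m².
Thin ring: I_cm = (1/2)MR² = (1/2)(3.81)(0.0777)² = 0.011501 kg·m²; axis through the centre, so I = 0.011501 kg·m².
Total I = 1.0045 + 0.17438 + 0.011501 = 1.1904 kg·m².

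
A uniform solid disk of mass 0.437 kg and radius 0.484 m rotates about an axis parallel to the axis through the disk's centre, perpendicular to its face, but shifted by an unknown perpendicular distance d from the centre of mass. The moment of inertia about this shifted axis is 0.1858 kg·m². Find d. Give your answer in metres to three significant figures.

About the centre-of-mass axis, I_cm = (1/2)MR² = (1/2)(0.437)(0.484)² = 0.051185 kg·m².
Parallel axis theorem: I = I_cm + Md², so Md² = 0.1858 − 0.051185 = 0.13462 kg·m².
d = √(0.13462 / 0.437) = 0.55502 m.

0.555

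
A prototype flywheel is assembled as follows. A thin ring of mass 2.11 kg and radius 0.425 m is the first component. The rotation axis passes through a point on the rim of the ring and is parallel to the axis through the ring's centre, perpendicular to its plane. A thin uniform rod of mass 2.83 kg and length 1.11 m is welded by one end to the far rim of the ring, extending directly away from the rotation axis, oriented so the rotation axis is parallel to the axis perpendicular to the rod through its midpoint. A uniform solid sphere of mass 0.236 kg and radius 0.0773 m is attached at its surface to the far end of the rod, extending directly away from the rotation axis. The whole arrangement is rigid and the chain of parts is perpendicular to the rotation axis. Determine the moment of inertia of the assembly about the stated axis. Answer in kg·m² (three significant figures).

7.62

Thin ring: I_cm = MR² = (2.11)(0.425)² = 0.38112 kg·m²; centre at d = 0.425 m, so I = I_cm + Md² gives I = 0.38112 + (2.11)(0.425)² = 0.76224 kg·m².
Thin rod: I_cm = (1/12)ML² = (1/12)(2.83)(1.11)² = 0.29057 kg·m²; centre at d = 0.425 + 0.425 + 0.555 = 1.405 m, so I = I_cm + Md² gives I = 0.29057 + (2.83)(1.405)² = 5.8771 kg·m².
Solid sphere: I_cm = (2/5)MR² = (2/5)(0.236)(0.0773)² = 0.00056407 kg·m²; centre at d = 0.425 + 0.425 + 0.555 + 0.555 + 0.0773 = 2.0373 m, so I = I_cm + Md² gives I = 0.00056407 + (0.236)(2.0373)² = 0.9801 kg·m².
Total I = 0.76224 + 5.8771 + 0.9801 = 7.6194 kg·m².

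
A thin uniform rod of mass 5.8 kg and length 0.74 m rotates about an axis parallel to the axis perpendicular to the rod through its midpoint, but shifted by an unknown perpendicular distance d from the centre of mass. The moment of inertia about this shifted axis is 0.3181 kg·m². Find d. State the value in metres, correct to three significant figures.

About the centre-of-mass axis, I_cm = (1/12)ML² = (1/12)(5.8)(0.74)² = 0.26467 kg·m².
Parallel axis theorem: I = I_cm + Md², so Md² = 0.3181 − 0.26467 = 0.053427 kg·m².
d = √(0.053427 / 5.8) = 0.095977 m.

0.0960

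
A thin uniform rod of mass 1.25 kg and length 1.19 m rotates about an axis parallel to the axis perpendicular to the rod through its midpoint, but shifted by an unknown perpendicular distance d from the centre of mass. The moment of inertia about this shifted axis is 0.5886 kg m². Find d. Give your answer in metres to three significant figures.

About the centre-of-mass axis, I_cm = (1/12)ML² = (1/12)(1.25)(1.19)² = 0.14751 kg m².
Parallel axis theorem: I = I_cm + Md², so Md² = 0.5886 − 0.14751 = 0.44109 kg m².
d = √(0.44109 / 1.25) = 0.59403 m.

0.594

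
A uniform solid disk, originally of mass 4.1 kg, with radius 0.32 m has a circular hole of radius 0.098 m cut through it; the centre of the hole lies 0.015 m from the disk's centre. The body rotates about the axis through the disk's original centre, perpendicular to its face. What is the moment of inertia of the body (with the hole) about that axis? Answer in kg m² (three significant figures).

0.208

Unpierced body about its centre: I₀ = (1/2)MR² = (1/2)(4.1)(0.32)² = 0.20992 kg m².
The removed disk has mass m = M·(r/R)² = (4.1)(0.098/0.32)² = 0.38454 kg (same uniform areal density).
Its moment of inertia about the rotation axis (parallel-axis theorem): I_hole = (1/2)mr² + md² = (1/2)(0.38454)(0.098)² + (0.38454)(0.015)² = 0.0019331 kg m².
Treating the hole as negative mass, I = I₀ − I_hole = 0.20992 − 0.0019331 = 0.20799 kg m².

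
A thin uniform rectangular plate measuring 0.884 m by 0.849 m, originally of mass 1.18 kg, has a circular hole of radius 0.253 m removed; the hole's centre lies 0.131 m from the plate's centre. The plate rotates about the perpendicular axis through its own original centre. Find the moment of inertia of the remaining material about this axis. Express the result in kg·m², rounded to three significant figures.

0.132

Unpierced body about its centre: I₀ = (1/12)M(a²+b²) = (1/12)(1.18)[(0.884)² + (0.849)²] = 0.14772 kg·m².
The removed disk has mass m = M·πr²/(ab) = (1.18)·π(0.253)²/(0.884·0.849) = 0.31616 kg (same uniform areal density).
Its moment of inertia about the rotation axis (parallel-axis theorem): I_hole = (1/2)mr² + md² = (1/2)(0.31616)(0.253)² + (0.31616)(0.131)² = 0.015544 kg·m².
Treating the hole as negative mass, I = I₀ − I_hole = 0.14772 − 0.015544 = 0.13218 kg·m².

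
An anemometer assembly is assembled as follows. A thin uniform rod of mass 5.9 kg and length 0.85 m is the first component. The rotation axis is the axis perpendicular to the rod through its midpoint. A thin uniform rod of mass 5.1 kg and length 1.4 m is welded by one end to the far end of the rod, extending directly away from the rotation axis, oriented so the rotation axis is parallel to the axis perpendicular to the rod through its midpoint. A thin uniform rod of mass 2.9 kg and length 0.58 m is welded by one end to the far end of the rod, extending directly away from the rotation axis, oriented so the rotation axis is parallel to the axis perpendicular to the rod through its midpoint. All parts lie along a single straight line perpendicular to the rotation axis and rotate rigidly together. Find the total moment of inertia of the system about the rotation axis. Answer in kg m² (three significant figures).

Thin rod: I_cm = (1/12)ML² = (1/12)(5.9)(0.85)² = 0.35523 kg m²; axis through the centre, so I = 0.35523 kg m².
Thin rod: I_cm = (1/12)ML² = (1/12)(5.1)(1.4)² = 0.833 kg m²; centre at d = 0.425 + 0.7 = 1.125 m, so I = I_cm + Md² gives I = 0.833 + (5.1)(1.125)² = 7.2877 kg m².
Thin rod: I_cm = (1/12)ML² = (1/12)(2.9)(0.58)² = 0.081297 kg m²; centre at d = 0.425 + 0.7 + 0.7 + 0.29 = 2.115 m, so I = I_cm + Md² gives I = 0.081297 + (2.9)(2.115)² = 13.054 kg m².
Total I = 0.35523 + 7.2877 + 13.054 = 20.697 kg m².

20.7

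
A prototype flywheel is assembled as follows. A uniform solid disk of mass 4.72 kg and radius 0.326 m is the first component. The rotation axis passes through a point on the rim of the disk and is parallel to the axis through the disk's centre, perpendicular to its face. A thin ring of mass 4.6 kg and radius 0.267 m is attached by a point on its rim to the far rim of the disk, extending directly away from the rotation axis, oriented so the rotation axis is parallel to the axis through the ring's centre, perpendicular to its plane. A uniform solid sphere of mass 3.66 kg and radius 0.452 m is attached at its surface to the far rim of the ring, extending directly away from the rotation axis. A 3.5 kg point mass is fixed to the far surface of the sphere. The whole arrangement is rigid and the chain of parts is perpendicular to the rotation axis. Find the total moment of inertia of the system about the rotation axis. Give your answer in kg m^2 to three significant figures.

Solid disk: I_cm = (1/2)MR² = (1/2)(4.72)(0.326)² = 0.25081 kg m^2; centre at d = 0.326 m, so the parallel axis theorem gives I = 0.25081 + (4.72)(0.326)² = 0.75243 kg m^2.
Thin ring: I_cm = MR² = (4.6)(0.267)² = 0.32793 kg m^2; centre at d = 0.326 + 0.326 + 0.267 = 0.919 m, so the parallel axis theorem gives I = 0.32793 + (4.6)(0.919)² = 4.2129 kg m^2.
Solid sphere: I_cm = (2/5)MR² = (2/5)(3.66)(0.452)² = 0.2991 kg m^2; centre at d = 0.326 + 0.326 + 0.267 + 0.267 + 0.452 = 1.638 m, so the parallel axis theorem gives I = 0.2991 + (3.66)(1.638)² = 10.119 kg m^2.
Point mass: I_cm = 0; centre at d = 0.326 + 0.326 + 0.267 + 0.267 + 0.452 + 0.452 = 2.09 m, so the parallel axis theorem gives I = 0 + (3.5)(2.09)² = 15.288 kg m^2.
Total I = 0.75243 + 4.2129 + 10.119 + 15.288 = 30.373 kg m^2.

30.4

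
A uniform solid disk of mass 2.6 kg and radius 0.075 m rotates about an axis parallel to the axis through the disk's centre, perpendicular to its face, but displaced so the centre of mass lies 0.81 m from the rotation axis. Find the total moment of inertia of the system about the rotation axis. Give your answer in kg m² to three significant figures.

1.71

I_cm = (1/2)MR² = (1/2)(2.6)(0.075)² = 0.0073125 kg m²; centre at d = 0.81 m, so I = I_cm + Md² gives I = 0.0073125 + (2.6)(0.81)² = 1.7132 kg m².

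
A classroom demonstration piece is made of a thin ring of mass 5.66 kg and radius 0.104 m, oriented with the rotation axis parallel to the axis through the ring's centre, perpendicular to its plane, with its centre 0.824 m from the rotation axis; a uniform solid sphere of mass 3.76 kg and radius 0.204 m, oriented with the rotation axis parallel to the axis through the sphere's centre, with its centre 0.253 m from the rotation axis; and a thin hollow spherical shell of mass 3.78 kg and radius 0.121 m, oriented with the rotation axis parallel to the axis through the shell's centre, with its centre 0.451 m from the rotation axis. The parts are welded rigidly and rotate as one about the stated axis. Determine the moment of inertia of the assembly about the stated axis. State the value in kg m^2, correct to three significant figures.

5.01

Thin ring: I_cm = MR² = (5.66)(0.104)² = 0.061219 kg m^2; centre at d = 0.824 m, so the parallel axis theorem gives I = 0.061219 + (5.66)(0.824)² = 3.9042 kg m^2.
Solid sphere: I_cm = (2/5)MR² = (2/5)(3.76)(0.204)² = 0.06259 kg m^2; centre at d = 0.253 m, so the parallel axis theorem gives I = 0.06259 + (3.76)(0.253)² = 0.30326 kg m^2.
Spherical shell: I_cm = (2/3)MR² = (2/3)(3.78)(0.121)² = 0.036895 kg m^2; centre at d = 0.451 m, so the parallel axis theorem gives I = 0.036895 + (3.78)(0.451)² = 0.80575 kg m^2.
Total I = 3.9042 + 0.30326 + 0.80575 = 5.0132 kg m^2.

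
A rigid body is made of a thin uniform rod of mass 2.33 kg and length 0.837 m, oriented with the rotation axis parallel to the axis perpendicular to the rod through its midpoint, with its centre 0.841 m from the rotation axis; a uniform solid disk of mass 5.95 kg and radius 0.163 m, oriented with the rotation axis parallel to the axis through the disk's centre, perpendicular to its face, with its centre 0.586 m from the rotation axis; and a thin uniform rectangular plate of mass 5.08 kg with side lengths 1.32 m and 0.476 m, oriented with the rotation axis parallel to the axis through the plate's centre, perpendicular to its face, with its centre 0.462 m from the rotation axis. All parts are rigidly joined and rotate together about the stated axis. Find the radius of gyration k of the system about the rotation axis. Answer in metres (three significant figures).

0.660

Thin rod: I_cm = (1/12)ML² = (1/12)(2.33)(0.837)² = 0.13603 kg m²; centre at d = 0.841 m, so I = I_cm + Md² gives I = 0.13603 + (2.33)(0.841)² = 1.784 kg m².
Solid disk: I_cm = (1/2)MR² = (1/2)(5.95)(0.163)² = 0.079043 kg m²; centre at d = 0.586 m, so I = I_cm + Md² gives I = 0.079043 + (5.95)(0.586)² = 2.1222 kg m².
Rectangular plate: I_cm = (1/12)M(a²+b²) = (1/12)(5.08)[(1.32)² + (0.476)²] = 0.83353 kg m²; centre at d = 0.462 m, so I = I_cm + Md² gives I = 0.83353 + (5.08)(0.462)² = 1.9178 kg m².
Total I = 5.8241 kg m²; total mass M = 13.36 kg.
k = √(I/M) = √(5.8241/13.36) = 0.66025 m.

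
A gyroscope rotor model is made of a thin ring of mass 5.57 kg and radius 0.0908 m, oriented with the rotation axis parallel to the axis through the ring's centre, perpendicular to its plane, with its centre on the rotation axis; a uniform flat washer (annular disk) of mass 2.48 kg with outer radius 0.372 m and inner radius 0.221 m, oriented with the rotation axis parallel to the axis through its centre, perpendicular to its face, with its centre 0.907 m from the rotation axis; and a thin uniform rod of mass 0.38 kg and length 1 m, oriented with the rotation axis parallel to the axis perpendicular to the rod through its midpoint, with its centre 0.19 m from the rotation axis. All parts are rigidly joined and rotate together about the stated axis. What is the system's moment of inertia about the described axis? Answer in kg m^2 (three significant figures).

2.36

Thin ring: I_cm = MR² = (5.57)(0.0908)² = 0.045923 kg m^2; axis through the centre, so I = 0.045923 kg m^2.
Annular disk: I_cm = (1/2)M(R²+r²) = (1/2)(2.48)[(0.372)² + (0.221)²] = 0.23216 kg m^2; centre at d = 0.907 m, so the parallel axis theorem gives I = 0.23216 + (2.48)(0.907)² = 2.2723 kg m^2.
Thin rod: I_cm = (1/12)ML² = (1/12)(0.38)(1)² = 0.031667 kg m^2; centre at d = 0.19 m, so the parallel axis theorem gives I = 0.031667 + (0.38)(0.19)² = 0.045385 kg m^2.
Total I = 0.045923 + 2.2723 + 0.045385 = 2.3636 kg m^2.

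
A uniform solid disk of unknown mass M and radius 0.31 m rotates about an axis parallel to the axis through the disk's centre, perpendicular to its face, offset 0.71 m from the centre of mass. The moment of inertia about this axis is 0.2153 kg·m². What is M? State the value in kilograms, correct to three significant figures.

I = I_cm + Md² = (1/2)MR² + Md² = M·[0.5·(0.31)² + (0.71)²] = M·0.55215.
So M = 0.2153 / 0.55215 = 0.38993 kg.

0.390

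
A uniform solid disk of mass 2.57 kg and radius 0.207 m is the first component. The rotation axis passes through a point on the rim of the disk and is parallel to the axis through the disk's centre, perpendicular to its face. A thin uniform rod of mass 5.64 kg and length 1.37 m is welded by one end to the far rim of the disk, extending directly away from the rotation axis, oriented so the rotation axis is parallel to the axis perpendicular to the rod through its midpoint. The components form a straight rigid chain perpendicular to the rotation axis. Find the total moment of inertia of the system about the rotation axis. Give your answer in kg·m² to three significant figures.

7.86

Solid disk: I_cm = (1/2)MR² = (1/2)(2.57)(0.207)² = 0.055061 kg·m²; centre at d = 0.207 m, so I = I_cm + Md² gives I = 0.055061 + (2.57)(0.207)² = 0.16518 kg·m².
Thin rod: I_cm = (1/12)ML² = (1/12)(5.64)(1.37)² = 0.88214 kg·m²; centre at d = 0.207 + 0.207 + 0.685 = 1.099 m, so I = I_cm + Md² gives I = 0.88214 + (5.64)(1.099)² = 7.6941 kg·m².
Total I = 0.16518 + 7.6941 = 7.8593 kg·m².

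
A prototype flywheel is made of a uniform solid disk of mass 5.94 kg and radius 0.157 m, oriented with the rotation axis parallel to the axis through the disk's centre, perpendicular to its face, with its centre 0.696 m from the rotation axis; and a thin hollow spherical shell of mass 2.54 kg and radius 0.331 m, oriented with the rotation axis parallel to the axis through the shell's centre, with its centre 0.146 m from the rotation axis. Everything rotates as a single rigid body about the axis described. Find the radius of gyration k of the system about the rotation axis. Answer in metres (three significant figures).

0.613

Solid disk: I_cm = (1/2)MR² = (1/2)(5.94)(0.157)² = 0.073208 kg m^2; centre at d = 0.696 m, so I = I_cm + Md² gives I = 0.073208 + (5.94)(0.696)² = 2.9506 kg m^2.
Spherical shell: I_cm = (2/3)MR² = (2/3)(2.54)(0.331)² = 0.18552 kg m^2; centre at d = 0.146 m, so I = I_cm + Md² gives I = 0.18552 + (2.54)(0.146)² = 0.23967 kg m^2.
Total I = 3.1903 kg m^2; total mass M = 8.48 kg.
k = √(I/M) = √(3.1903/8.48) = 0.61336 m.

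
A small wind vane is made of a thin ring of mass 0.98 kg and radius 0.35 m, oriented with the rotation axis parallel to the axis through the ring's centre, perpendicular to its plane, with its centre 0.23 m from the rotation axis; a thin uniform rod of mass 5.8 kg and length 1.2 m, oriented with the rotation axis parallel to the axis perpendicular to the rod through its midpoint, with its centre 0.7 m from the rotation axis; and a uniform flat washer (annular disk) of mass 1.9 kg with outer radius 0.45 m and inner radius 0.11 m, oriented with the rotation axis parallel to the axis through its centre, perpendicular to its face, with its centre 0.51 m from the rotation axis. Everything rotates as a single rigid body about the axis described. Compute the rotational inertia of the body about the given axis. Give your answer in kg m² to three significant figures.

4.41

Thin ring: I_cm = MR² = (0.98)(0.35)² = 0.12005 kg m²; centre at d = 0.23 m, so I = I_cm + Md² gives I = 0.12005 + (0.98)(0.23)² = 0.17189 kg m².
Thin rod: I_cm = (1/12)ML² = (1/12)(5.8)(1.2)² = 0.696 kg m²; centre at d = 0.7 m, so I = I_cm + Md² gives I = 0.696 + (5.8)(0.7)² = 3.538 kg m².
Annular disk: I_cm = (1/2)M(R²+r²) = (1/2)(1.9)[(0.45)² + (0.11)²] = 0.20387 kg m²; centre at d = 0.51 m, so I = I_cm + Md² gives I = 0.20387 + (1.9)(0.51)² = 0.69806 kg m².
Total I = 0.17189 + 3.538 + 0.69806 = 4.408 kg m².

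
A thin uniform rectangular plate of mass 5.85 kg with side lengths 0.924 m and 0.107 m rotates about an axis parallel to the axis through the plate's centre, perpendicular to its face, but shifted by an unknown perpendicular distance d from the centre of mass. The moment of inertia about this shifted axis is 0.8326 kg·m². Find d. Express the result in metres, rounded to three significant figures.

About the centre-of-mass axis, I_cm = (1/12)M(a²+b²) = (1/12)(5.85)[(0.924)² + (0.107)²] = 0.4218 kg·m².
Parallel axis theorem: I = I_cm + Md², so Md² = 0.8326 − 0.4218 = 0.4108 kg·m².
d = √(0.4108 / 5.85) = 0.265 m.

0.265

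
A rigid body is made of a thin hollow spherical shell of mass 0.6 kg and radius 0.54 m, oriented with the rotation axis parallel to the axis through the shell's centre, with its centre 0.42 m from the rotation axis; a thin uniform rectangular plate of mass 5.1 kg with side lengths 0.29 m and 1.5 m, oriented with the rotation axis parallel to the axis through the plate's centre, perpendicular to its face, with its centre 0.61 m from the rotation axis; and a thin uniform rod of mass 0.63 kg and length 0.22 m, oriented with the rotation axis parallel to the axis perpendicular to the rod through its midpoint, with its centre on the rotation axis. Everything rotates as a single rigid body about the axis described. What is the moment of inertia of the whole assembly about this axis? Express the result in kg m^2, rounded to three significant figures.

3.11

Spherical shell: I_cm = (2/3)MR² = (2/3)(0.6)(0.54)² = 0.11664 kg m^2; centre at d = 0.42 m, so the parallel axis theorem gives I = 0.11664 + (0.6)(0.42)² = 0.22248 kg m^2.
Rectangular plate: I_cm = (1/12)M(a²+b²) = (1/12)(5.1)[(0.29)² + (1.5)²] = 0.99199 kg m^2; centre at d = 0.61 m, so the parallel axis theorem gives I = 0.99199 + (5.1)(0.61)² = 2.8897 kg m^2.
Thin rod: I_cm = (1/12)ML² = (1/12)(0.63)(0.22)² = 0.002541 kg m^2; axis through the centre, so I = 0.002541 kg m^2.
Total I = 0.22248 + 2.8897 + 0.002541 = 3.1147 kg m^2.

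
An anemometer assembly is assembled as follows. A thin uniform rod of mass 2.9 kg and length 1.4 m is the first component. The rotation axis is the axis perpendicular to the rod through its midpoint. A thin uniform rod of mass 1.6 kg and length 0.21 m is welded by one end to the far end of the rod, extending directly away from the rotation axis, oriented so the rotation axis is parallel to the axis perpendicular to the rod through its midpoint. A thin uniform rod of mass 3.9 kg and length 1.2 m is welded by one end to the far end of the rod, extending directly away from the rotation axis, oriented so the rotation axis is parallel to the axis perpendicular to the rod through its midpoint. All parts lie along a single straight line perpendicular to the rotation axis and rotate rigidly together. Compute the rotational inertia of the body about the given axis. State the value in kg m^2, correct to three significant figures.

Thin rod: I_cm = (1/12)ML² = (1/12)(2.9)(1.4)² = 0.47367 kg m^2; axis through the centre, so I = 0.47367 kg m^2.
Thin rod: I_cm = (1/12)ML² = (1/12)(1.6)(0.21)² = 0.00588 kg m^2; centre at d = 0.7 + 0.105 = 0.805 m, so I = I_cm + Md² gives I = 0.00588 + (1.6)(0.805)² = 1.0427 kg m^2.
Thin rod: I_cm = (1/12)ML² = (1/12)(3.9)(1.2)² = 0.468 kg m^2; centre at d = 0.7 + 0.105 + 0.105 + 0.6 = 1.51 m, so I = I_cm + Md² gives I = 0.468 + (3.9)(1.51)² = 9.3604 kg m^2.
Total I = 0.47367 + 1.0427 + 9.3604 = 10.877 kg m^2.

10.9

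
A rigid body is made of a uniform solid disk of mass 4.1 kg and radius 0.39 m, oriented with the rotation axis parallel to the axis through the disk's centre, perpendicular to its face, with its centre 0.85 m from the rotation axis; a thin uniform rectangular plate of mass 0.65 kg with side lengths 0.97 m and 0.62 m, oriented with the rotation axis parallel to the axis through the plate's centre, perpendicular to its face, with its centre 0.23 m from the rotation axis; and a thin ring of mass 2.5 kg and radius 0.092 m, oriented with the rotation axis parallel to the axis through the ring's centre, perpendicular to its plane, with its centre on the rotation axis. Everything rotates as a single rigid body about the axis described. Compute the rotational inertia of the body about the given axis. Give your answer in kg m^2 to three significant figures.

Solid disk: I_cm = (1/2)MR² = (1/2)(4.1)(0.39)² = 0.3118 kg m^2; centre at d = 0.85 m, so I = I_cm + Md² gives I = 0.3118 + (4.1)(0.85)² = 3.2741 kg m^2.
Rectangular plate: I_cm = (1/12)M(a²+b²) = (1/12)(0.65)[(0.97)² + (0.62)²] = 0.071787 kg m^2; centre at d = 0.23 m, so I = I_cm + Md² gives I = 0.071787 + (0.65)(0.23)² = 0.10617 kg m^2.
Thin ring: I_cm = MR² = (2.5)(0.092)² = 0.02116 kg m^2; axis through the centre, so I = 0.02116 kg m^2.
Total I = 3.2741 + 0.10617 + 0.02116 = 3.4014 kg m^2.

3.40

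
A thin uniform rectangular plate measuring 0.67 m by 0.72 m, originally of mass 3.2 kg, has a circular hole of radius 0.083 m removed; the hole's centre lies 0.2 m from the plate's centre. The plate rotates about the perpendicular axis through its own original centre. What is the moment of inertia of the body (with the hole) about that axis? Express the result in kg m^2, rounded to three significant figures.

0.252

Unpierced body about its centre: I₀ = (1/12)M(a²+b²) = (1/12)(3.2)[(0.67)² + (0.72)²] = 0.25795 kg m^2.
The removed disk has mass m = M·πr²/(ab) = (3.2)·π(0.083)²/(0.67·0.72) = 0.14357 kg (same uniform areal density).
Its moment of inertia about the rotation axis (parallel-axis theorem): I_hole = (1/2)mr² + md² = (1/2)(0.14357)(0.083)² + (0.14357)(0.2)² = 0.0062371 kg m^2.
Treating the hole as negative mass, I = I₀ − I_hole = 0.25795 − 0.0062371 = 0.25171 kg m^2.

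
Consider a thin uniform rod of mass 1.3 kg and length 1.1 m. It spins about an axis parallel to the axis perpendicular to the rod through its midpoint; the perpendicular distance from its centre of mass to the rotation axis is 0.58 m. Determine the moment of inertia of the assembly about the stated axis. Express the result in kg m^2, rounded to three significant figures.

I_cm = (1/12)ML² = (1/12)(1.3)(1.1)² = 0.13108 kg m^2; centre at d = 0.58 m, so the parallel axis theorem gives I = 0.13108 + (1.3)(0.58)² = 0.5684 kg m^2.

0.568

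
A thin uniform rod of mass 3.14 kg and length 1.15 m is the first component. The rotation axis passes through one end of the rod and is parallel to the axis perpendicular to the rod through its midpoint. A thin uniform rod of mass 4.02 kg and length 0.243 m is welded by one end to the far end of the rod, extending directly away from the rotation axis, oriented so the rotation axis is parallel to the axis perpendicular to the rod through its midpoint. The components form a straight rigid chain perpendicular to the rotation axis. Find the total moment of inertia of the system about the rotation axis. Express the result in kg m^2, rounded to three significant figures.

7.90

Thin rod: I_cm = (1/12)ML² = (1/12)(3.14)(1.15)² = 0.34605 kg m^2; centre at d = 0.575 m, so I = I_cm + Md² gives I = 0.34605 + (3.14)(0.575)² = 1.3842 kg m^2.
Thin rod: I_cm = (1/12)ML² = (1/12)(4.02)(0.243)² = 0.019781 kg m^2; centre at d = 0.575 + 0.575 + 0.1215 = 1.2715 m, so I = I_cm + Md² gives I = 0.019781 + (4.02)(1.2715)² = 6.519 kg m^2.
Total I = 1.3842 + 6.519 = 7.9032 kg m^2.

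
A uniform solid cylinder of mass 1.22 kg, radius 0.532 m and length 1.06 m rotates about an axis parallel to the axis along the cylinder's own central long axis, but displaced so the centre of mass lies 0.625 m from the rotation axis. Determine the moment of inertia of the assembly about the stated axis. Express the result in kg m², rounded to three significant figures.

0.649

I_cm = (1/2)MR² = (1/2)(1.22)(0.532)² = 0.17264 kg m²; centre at d = 0.625 m, so I = I_cm + Md² gives I = 0.17264 + (1.22)(0.625)² = 0.64921 kg m².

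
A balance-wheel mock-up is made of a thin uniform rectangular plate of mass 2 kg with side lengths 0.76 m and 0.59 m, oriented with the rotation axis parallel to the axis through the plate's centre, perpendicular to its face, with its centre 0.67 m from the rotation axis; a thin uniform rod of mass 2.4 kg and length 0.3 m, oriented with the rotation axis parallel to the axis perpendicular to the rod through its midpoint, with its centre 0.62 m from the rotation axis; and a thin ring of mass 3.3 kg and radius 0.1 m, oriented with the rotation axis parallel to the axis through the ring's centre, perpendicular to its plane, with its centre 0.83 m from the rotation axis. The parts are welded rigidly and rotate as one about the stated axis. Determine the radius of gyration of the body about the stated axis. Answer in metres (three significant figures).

0.747

Rectangular plate: I_cm = (1/12)M(a²+b²) = (1/12)(2)[(0.76)² + (0.59)²] = 0.15428 kg m²; centre at d = 0.67 m, so I = I_cm + Md² gives I = 0.15428 + (2)(0.67)² = 1.0521 kg m².
Thin rod: I_cm = (1/12)ML² = (1/12)(2.4)(0.3)² = 0.018 kg m²; centre at d = 0.62 m, so I = I_cm + Md² gives I = 0.018 + (2.4)(0.62)² = 0.94056 kg m².
Thin ring: I_cm = MR² = (3.3)(0.1)² = 0.033 kg m²; centre at d = 0.83 m, so I = I_cm + Md² gives I = 0.033 + (3.3)(0.83)² = 2.3064 kg m².
Total I = 4.299 kg m²; total mass M = 7.7 kg.
k = √(I/M) = √(4.299/7.7) = 0.7472 m.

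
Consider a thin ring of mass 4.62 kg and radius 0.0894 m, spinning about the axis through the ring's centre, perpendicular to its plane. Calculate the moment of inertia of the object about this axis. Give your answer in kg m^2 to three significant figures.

I_cm = MR² = (4.62)(0.0894)² = 0.036925 kg m^2; axis through the centre, so I = 0.036925 kg m^2.

0.0369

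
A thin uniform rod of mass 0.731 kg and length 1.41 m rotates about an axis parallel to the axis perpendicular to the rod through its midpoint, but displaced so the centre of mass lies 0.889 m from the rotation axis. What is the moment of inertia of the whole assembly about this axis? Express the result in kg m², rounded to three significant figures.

I_cm = (1/12)ML² = (1/12)(0.731)(1.41)² = 0.12111 kg m²; centre at d = 0.889 m, so the parallel axis theorem gives I = 0.12111 + (0.731)(0.889)² = 0.69883 kg m².

0.699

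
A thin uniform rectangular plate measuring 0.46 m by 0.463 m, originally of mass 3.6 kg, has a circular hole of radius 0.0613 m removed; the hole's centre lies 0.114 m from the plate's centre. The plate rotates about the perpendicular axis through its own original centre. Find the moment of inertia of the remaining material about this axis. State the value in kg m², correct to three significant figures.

Unpierced body about its centre: I₀ = (1/12)M(a²+b²) = (1/12)(3.6)[(0.46)² + (0.463)²] = 0.12779 kg m².
The removed disk has mass m = M·πr²/(ab) = (3.6)·π(0.0613)²/(0.46·0.463) = 0.19954 kg (same uniform areal density).
Its moment of inertia about the rotation axis (parallel-axis theorem): I_hole = (1/2)mr² + md² = (1/2)(0.19954)(0.0613)² + (0.19954)(0.114)² = 0.0029682 kg m².
Treating the hole as negative mass, I = I₀ − I_hole = 0.12779 − 0.0029682 = 0.12482 kg m².

0.125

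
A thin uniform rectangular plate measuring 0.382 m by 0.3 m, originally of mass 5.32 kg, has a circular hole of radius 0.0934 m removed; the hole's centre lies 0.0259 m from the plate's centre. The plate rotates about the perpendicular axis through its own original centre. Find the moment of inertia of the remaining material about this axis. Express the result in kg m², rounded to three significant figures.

Unpierced body about its centre: I₀ = (1/12)M(a²+b²) = (1/12)(5.32)[(0.382)² + (0.3)²] = 0.10459 kg m².
The removed disk has mass m = M·πr²/(ab) = (5.32)·π(0.0934)²/(0.382·0.3) = 1.2722 kg (same uniform areal density).
Its moment of inertia about the rotation axis (parallel-axis theorem): I_hole = (1/2)mr² + md² = (1/2)(1.2722)(0.0934)² + (1.2722)(0.0259)² = 0.0064027 kg m².
Treating the hole as negative mass, I = I₀ − I_hole = 0.10459 − 0.0064027 = 0.09819 kg m².

0.0982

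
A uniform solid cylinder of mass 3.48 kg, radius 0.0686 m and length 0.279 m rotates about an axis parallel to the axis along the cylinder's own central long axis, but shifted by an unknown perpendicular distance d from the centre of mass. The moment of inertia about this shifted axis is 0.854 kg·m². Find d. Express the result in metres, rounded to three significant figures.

About the centre-of-mass axis, I_cm = (1/2)MR² = (1/2)(3.48)(0.0686)² = 0.0081884 kg·m².
Parallel axis theorem: I = I_cm + Md², so Md² = 0.854 − 0.0081884 = 0.84581 kg·m².
d = √(0.84581 / 3.48) = 0.493 m.

0.493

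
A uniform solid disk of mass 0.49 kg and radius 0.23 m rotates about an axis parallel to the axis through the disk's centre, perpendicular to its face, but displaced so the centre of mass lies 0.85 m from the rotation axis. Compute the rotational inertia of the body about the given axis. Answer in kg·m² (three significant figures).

I_cm = (1/2)MR² = (1/2)(0.49)(0.23)² = 0.01296 kg·m²; centre at d = 0.85 m, so I = I_cm + Md² gives I = 0.01296 + (0.49)(0.85)² = 0.36699 kg·m².

0.367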